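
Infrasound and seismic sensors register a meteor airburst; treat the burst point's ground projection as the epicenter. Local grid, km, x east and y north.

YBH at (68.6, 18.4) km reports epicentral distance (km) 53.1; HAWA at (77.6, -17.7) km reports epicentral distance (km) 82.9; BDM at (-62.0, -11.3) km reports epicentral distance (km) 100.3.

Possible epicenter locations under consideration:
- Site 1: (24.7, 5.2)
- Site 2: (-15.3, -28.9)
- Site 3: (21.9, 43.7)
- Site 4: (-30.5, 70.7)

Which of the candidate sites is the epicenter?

For each candidate, compare |candidate − station| to the reported distance:
Site 1: residuals YBH 7.3, HAWA 25.3, BDM 12.0 → max 25.3 km
Site 2: residuals YBH 43.2, HAWA 10.7, BDM 50.4 → max 50.4 km
Site 3: residuals YBH 0.0, HAWA 0.0, BDM 0.0 → max 0.0 km
Site 4: residuals YBH 59.0, HAWA 56.7, BDM 12.5 → max 59.0 km
Only Site 3 has all residuals ≈ 0.

Site 3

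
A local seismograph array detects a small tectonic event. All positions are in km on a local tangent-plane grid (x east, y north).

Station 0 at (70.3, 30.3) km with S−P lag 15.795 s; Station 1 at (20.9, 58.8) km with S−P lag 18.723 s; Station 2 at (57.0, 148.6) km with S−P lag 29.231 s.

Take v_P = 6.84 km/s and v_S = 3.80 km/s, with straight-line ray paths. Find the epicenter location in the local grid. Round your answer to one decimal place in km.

Distance from S−P lag: d = Δt · v_P v_S / (v_P − v_S) = Δt · (6.84·3.80)/(6.84−3.80) ≈ 8.5500·Δt.
So d_Station 0 = 135.05, d_Station 1 = 160.08, d_Station 2 = 249.93 km.
Circle about each station: (x − 70.3)² + (y − 30.3)² = 135.05²; (x − 20.9)² + (y − 58.8)² = 160.08²; (x − 57.0)² + (y − 148.6)² = 249.93².
Subtracting the Station 0 equation from the Station 1 and Station 2 equations removes the quadratic terms:
-98.8 x + 57.0 y = -9353.03
-26.6 x + 236.6 y = -24755.72
Solving the 2×2 system: x ≈ 36.7, y ≈ -100.5 km.
Check against Station 0 (with the unrounded x, y): √((x − 70.3)²+(y − 30.3)²) = 135.06 ≈ 135.05 km. ✓

36.7 km east, -100.5 km north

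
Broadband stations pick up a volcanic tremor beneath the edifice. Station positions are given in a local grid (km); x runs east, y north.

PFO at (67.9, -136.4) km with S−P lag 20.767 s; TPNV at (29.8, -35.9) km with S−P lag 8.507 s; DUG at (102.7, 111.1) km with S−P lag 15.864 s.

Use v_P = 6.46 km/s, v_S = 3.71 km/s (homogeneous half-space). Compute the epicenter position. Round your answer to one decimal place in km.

Distance from S−P lag: d = Δt · v_P v_S / (v_P − v_S) = Δt · (6.46·3.71)/(6.46−3.71) ≈ 8.7151·Δt.
So d_PFO = 180.99, d_TPNV = 74.14, d_DUG = 138.26 km.
Circle about each station: (x − 67.9)² + (y + 136.4)² = 180.99²; (x − 29.8)² + (y + 35.9)² = 74.14²; (x − 102.7)² + (y − 111.1)² = 138.26².
Subtracting the PFO equation from the TPNV and DUG equations removes the quadratic terms:
-76.2 x + 201.0 y = 6222.12
69.6 x + 495.0 y = 13316.68
Solving the 2×2 system: x ≈ -7.8, y ≈ 28.0 km.
Check against PFO (with the unrounded x, y): √((x − 67.9)²+(y + 136.4)²) = 180.99 ≈ 180.99 km. ✓

-7.8 km east, 28.0 km north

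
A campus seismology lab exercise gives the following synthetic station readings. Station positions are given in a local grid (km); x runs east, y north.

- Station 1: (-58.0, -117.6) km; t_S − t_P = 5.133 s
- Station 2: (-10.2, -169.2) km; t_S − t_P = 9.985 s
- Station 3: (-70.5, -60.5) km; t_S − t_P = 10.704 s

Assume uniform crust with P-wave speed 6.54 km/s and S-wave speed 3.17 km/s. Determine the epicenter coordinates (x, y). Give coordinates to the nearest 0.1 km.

x ≈ -27.3 km, y ≈ -110.2 km

Distance from S−P lag: d = Δt · v_P v_S / (v_P − v_S) = Δt · (6.54·3.17)/(6.54−3.17) ≈ 6.1519·Δt.
So d_Station 1 = 31.58, d_Station 2 = 61.43, d_Station 3 = 65.85 km.
Circle about each station: (x + 58.0)² + (y + 117.6)² = 31.58²; (x + 10.2)² + (y + 169.2)² = 61.43²; (x + 70.5)² + (y + 60.5)² = 65.85².
Subtracting pairs of circle equations eliminates x²+y² and gives linear equations (the radical axes):
95.6 x − 103.2 y = 8762.57
-25.0 x + 114.2 y = -11902.19
Solving the 2×2 system: x ≈ -27.3, y ≈ -110.2 km.
Check against Station 1 (with the unrounded x, y): √((x + 58.0)²+(y + 117.6)²) = 31.58 ≈ 31.58 km. ✓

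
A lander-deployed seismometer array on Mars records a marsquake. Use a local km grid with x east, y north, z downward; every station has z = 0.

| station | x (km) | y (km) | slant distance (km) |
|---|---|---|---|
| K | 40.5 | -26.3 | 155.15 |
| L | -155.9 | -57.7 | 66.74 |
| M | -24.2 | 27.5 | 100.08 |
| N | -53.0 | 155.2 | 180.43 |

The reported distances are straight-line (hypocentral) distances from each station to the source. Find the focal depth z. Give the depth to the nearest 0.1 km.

Each station gives a sphere (x−x_i)² + (y−y_i)² + z² = d_i² (stations at z=0).
Subtracting the K sphere from L and M: z² cancels, leaving linear equations in x and y:
-392.8 x − 62.8 y = 44919.45
-129.4 x + 107.6 y = 13065.47
Solving: x ≈ -112.198, y ≈ -13.503 km (keep extra digits for the depth step; rounded: -112.2, -13.5).
Then from the K sphere: z² = 155.15² − (x − 40.5)² − (y + 26.3)² with x = -112.198, y = -13.503, so z ≈ 24.312 ≈ 24.3 km.

depth ≈ 24.3 km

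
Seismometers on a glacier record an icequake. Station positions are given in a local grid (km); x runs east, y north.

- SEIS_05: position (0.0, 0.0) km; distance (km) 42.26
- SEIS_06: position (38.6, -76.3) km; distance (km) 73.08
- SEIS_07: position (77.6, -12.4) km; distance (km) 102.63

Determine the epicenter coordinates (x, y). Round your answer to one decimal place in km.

Circle about each station: x² + y² = 42.26²; (x − 38.6)² + (y + 76.3)² = 73.08²; (x − 77.6)² + (y + 12.4)² = 102.63².
Subtracting pairs of circle equations eliminates x²+y² and gives linear equations (the radical axes):
77.2 x − 152.6 y = 3756.87
155.2 x − 24.8 y = -2571.49
Solving the 2×2 system: x ≈ -22.3, y ≈ -35.9 km.

x ≈ -22.3 km, y ≈ -35.9 km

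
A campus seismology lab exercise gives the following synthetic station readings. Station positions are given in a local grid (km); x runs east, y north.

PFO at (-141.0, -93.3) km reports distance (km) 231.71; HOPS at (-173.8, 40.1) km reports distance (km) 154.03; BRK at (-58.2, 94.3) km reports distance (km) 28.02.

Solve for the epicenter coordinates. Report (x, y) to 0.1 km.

x ≈ -39.1 km, y ≈ 114.8 km

Circle about each station: (x + 141.0)² + (y + 93.3)² = 231.71²; (x + 173.8)² + (y − 40.1)² = 154.03²; (x + 58.2)² + (y − 94.3)² = 28.02².
Subtracting the PFO equation from the HOPS and BRK equations removes the quadratic terms:
-65.6 x + 266.8 y = 33192.84
165.6 x + 375.2 y = 36598.24
Solving the 2×2 system: x ≈ -39.1, y ≈ 114.8 km.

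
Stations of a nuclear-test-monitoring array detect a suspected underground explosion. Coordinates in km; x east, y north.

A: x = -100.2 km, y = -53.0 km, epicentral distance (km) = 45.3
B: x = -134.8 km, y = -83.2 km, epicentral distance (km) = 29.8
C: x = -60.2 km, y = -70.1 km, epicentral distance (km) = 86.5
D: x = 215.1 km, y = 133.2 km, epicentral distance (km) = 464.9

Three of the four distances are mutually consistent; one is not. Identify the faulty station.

Solve using three stations at a time. Using A, B, C (subtract circle equations pairwise → linear system) gives (x, y) ≈ (-145.4, -55.4).
Distances from that point to each station vs reported:
  A: calculated 45.3 vs reported 45.3 → residual 0.0 km
  B: calculated 29.8 vs reported 29.8 → residual 0.0 km
  C: calculated 86.5 vs reported 86.5 → residual 0.0 km
  D: calculated 406.9 vs reported 464.9 → residual 58.0 km
A, B, C are mutually consistent (residuals ≈ 0); D is off by 58.0 km.

D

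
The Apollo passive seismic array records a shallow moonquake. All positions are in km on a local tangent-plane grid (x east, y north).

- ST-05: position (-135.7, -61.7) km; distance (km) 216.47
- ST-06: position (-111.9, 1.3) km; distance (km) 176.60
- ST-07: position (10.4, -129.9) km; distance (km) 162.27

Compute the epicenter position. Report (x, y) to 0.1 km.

Circle about each station: (x + 135.7)² + (y + 61.7)² = 216.47²; (x + 111.9)² + (y − 1.3)² = 176.60²; (x − 10.4)² + (y + 129.9)² = 162.27².
Subtracting the ST-05 equation from the ST-06 and ST-07 equations removes the quadratic terms:
47.6 x + 126.0 y = 5973.62
292.2 x − 136.4 y = 15288.50
Solving the 2×2 system: x ≈ 63.3, y ≈ 23.5 km.
Check against ST-05 (with the unrounded x, y): √((x + 135.7)²+(y + 61.7)²) = 216.46 ≈ 216.47 km. ✓

63.3 km east, 23.5 km north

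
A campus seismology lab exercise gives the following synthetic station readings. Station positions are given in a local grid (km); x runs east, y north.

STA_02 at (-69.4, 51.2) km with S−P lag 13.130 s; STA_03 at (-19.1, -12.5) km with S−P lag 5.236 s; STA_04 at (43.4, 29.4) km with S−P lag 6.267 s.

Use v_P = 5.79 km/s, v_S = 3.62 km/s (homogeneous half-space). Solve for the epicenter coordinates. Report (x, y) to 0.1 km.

Distance from S−P lag: d = Δt · v_P v_S / (v_P − v_S) = Δt · (5.79·3.62)/(5.79−3.62) ≈ 9.6589·Δt.
So d_STA_02 = 126.82, d_STA_03 = 50.57, d_STA_04 = 60.53 km.
Circle about each station: (x + 69.4)² + (y − 51.2)² = 126.82²; (x + 19.1)² + (y + 12.5)² = 50.57²; (x − 43.4)² + (y − 29.4)² = 60.53².
Subtracting pairs of circle equations eliminates x²+y² and gives linear equations (the radical axes):
100.6 x − 127.4 y = 6609.25
225.6 x − 43.6 y = 7729.55
Solving the 2×2 system: x ≈ 28.6, y ≈ -29.3 km.

x ≈ 28.6 km, y ≈ -29.3 km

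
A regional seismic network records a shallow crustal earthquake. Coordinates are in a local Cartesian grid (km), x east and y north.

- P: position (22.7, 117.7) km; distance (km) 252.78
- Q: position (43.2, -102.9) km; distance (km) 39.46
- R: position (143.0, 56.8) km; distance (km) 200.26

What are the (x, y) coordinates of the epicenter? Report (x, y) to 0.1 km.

(71.6, -130.3)

Circle about each station: (x − 22.7)² + (y − 117.7)² = 252.78²; (x − 43.2)² + (y + 102.9)² = 39.46²; (x − 143.0)² + (y − 56.8)² = 200.26².
Subtracting pairs of circle equations eliminates x²+y² and gives linear equations (the radical axes):
41.0 x − 441.2 y = 60426.71
240.6 x − 121.8 y = 33100.32
Solving the 2×2 system: x ≈ 71.6, y ≈ -130.3 km.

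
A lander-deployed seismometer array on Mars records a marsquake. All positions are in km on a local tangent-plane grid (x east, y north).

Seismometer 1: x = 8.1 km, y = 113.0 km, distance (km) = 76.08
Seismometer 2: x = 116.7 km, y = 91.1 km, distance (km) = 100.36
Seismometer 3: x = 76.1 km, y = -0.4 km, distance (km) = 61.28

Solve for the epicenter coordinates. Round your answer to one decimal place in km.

Circle about each station: (x − 8.1)² + (y − 113.0)² = 76.08²; (x − 116.7)² + (y − 91.1)² = 100.36²; (x − 76.1)² + (y + 0.4)² = 61.28².
Subtracting pairs of circle equations eliminates x²+y² and gives linear equations (the radical axes):
217.2 x − 43.8 y = 4799.53
136.0 x − 226.8 y = -5010.31
Solving the 2×2 system: x ≈ 30.2, y ≈ 40.2 km.

x ≈ 30.2 km, y ≈ 40.2 km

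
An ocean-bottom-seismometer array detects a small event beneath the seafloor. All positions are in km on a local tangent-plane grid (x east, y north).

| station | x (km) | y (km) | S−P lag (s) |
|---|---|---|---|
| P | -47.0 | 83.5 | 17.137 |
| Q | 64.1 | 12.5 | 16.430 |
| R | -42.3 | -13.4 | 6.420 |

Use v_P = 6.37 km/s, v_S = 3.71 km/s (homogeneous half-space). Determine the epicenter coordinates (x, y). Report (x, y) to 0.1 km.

Distance from S−P lag: d = Δt · v_P v_S / (v_P − v_S) = Δt · (6.37·3.71)/(6.37−3.71) ≈ 8.8845·Δt.
So d_P = 152.25, d_Q = 145.97, d_R = 57.04 km.
Circle about each station: (x + 47.0)² + (y − 83.5)² = 152.25²; (x − 64.1)² + (y − 12.5)² = 145.97²; (x + 42.3)² + (y + 13.4)² = 57.04².
Subtracting the P equation from the Q and R equations removes the quadratic terms:
222.2 x − 142.0 y = -3043.37
9.4 x − 193.8 y = 12714.10
Solving the 2×2 system: x ≈ -57.4, y ≈ -68.4 km.

-57.4 km east, -68.4 km north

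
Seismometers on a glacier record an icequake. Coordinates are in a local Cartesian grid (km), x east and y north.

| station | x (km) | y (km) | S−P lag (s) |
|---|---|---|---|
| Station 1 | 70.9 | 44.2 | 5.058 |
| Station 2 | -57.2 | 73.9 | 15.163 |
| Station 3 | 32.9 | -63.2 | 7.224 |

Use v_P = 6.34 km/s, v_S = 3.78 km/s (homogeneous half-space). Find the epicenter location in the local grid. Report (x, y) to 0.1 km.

Distance from S−P lag: d = Δt · v_P v_S / (v_P − v_S) = Δt · (6.34·3.78)/(6.34−3.78) ≈ 9.3614·Δt.
So d_Station 1 = 47.35, d_Station 2 = 141.95, d_Station 3 = 67.63 km.
Circle about each station: (x − 70.9)² + (y − 44.2)² = 47.35²; (x + 57.2)² + (y − 73.9)² = 141.95²; (x − 32.9)² + (y + 63.2)² = 67.63².
Subtracting pairs of circle equations eliminates x²+y² and gives linear equations (the radical axes):
-256.2 x + 59.4 y = -16155.18
-76.0 x − 214.8 y = -4235.59
Solving the 2×2 system: x ≈ 62.5, y ≈ -2.4 km.

62.5 km east, -2.4 km north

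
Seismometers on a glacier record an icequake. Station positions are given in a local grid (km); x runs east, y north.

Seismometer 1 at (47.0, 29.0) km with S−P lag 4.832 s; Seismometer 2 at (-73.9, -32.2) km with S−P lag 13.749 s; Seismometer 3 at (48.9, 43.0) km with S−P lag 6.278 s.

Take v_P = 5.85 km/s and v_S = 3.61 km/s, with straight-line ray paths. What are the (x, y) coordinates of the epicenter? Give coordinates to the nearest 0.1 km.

x ≈ 54.7 km, y ≈ -15.9 km

Distance from S−P lag: d = Δt · v_P v_S / (v_P − v_S) = Δt · (5.85·3.61)/(5.85−3.61) ≈ 9.4279·Δt.
So d_Seismometer 1 = 45.56, d_Seismometer 2 = 129.62, d_Seismometer 3 = 59.19 km.
Circle about each station: (x − 47.0)² + (y − 29.0)² = 45.56²; (x + 73.9)² + (y + 32.2)² = 129.62²; (x − 48.9)² + (y − 43.0)² = 59.19².
Subtracting the Seismometer 1 equation from the Seismometer 2 and Seismometer 3 equations removes the quadratic terms:
-241.8 x − 122.4 y = -11277.58
3.8 x + 28.0 y = -237.53
Solving the 2×2 system: x ≈ 54.7, y ≈ -15.9 km.
Check against Seismometer 1 (with the unrounded x, y): √((x − 47.0)²+(y − 29.0)²) = 45.56 ≈ 45.56 km. ✓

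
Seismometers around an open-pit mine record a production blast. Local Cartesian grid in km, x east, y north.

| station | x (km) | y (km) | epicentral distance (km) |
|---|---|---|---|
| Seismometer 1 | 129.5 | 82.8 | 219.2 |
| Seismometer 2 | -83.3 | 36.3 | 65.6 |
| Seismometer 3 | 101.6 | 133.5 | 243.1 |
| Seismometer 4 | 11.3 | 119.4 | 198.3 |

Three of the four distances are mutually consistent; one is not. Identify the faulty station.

Solve using three stations at a time. Using Seismometer 1, Seismometer 3, Seismometer 4 (subtract circle equations pairwise → linear system) gives (x, y) ≈ (-21.4, -76.2).
Distances from that point to each station vs reported:
  Seismometer 1: calculated 219.2 vs reported 219.2 → residual 0.0 km
  Seismometer 2: calculated 128.4 vs reported 65.6 → residual 62.8 km
  Seismometer 3: calculated 243.1 vs reported 243.1 → residual 0.0 km
  Seismometer 4: calculated 198.3 vs reported 198.3 → residual 0.0 km
Seismometer 1, Seismometer 3, Seismometer 4 are mutually consistent (residuals ≈ 0); Seismometer 2 is off by 62.8 km.

Seismometer 2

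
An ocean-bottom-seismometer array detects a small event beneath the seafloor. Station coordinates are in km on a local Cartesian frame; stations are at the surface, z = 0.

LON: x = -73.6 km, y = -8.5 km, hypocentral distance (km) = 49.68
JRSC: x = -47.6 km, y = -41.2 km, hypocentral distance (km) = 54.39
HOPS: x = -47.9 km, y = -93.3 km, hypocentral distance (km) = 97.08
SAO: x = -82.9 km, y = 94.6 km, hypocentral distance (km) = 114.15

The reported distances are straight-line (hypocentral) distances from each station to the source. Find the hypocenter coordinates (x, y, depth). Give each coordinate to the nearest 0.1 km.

(-45.3, -5.2, 40.7)

Each station gives a sphere (x−x_i)² + (y−y_i)² + z² = d_i² (stations at z=0).
Subtracting the LON sphere from JRSC and HOPS: z² cancels, leaving linear equations in x and y:
52.0 x − 65.4 y = -2016.18
51.4 x − 169.6 y = -1446.33
Solving: x ≈ -45.322, y ≈ -5.208 km (keep extra digits for the depth step; rounded: -45.3, -5.2).
Then from the LON sphere: z² = 49.68² − (x + 73.6)² − (y + 8.5)² with x = -45.322, y = -5.208, so z ≈ 40.714 ≈ 40.7 km.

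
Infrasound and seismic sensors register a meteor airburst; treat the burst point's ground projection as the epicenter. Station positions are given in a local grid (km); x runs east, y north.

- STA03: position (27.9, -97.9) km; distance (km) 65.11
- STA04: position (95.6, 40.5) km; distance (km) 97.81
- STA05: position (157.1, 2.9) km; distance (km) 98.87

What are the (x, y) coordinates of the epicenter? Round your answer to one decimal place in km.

x ≈ 77.4 km, y ≈ -55.6 km

Circle about each station: (x − 27.9)² + (y + 97.9)² = 65.11²; (x − 95.6)² + (y − 40.5)² = 97.81²; (x − 157.1)² + (y − 2.9)² = 98.87².
Subtracting the STA03 equation from the STA04 and STA05 equations removes the quadratic terms:
135.4 x + 276.8 y = -4910.69
258.4 x + 201.6 y = 8790.04
Solving the 2×2 system: x ≈ 77.4, y ≈ -55.6 km.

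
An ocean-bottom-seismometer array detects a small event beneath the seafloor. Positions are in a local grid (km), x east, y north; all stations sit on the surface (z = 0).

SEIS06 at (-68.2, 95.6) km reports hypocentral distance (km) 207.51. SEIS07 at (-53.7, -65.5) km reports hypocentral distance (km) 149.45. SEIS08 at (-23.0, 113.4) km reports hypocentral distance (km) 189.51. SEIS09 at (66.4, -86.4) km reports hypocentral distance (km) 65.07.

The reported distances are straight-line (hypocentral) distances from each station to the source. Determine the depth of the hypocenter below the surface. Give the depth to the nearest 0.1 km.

Each station gives a sphere (x−x_i)² + (y−y_i)² + z² = d_i² (stations at z=0).
Subtracting the SEIS06 sphere from SEIS07 and SEIS08: z² cancels, leaving linear equations in x and y:
29.0 x − 322.2 y = 14108.44
90.4 x + 35.6 y = 6744.32
Solving: x ≈ 88.705, y ≈ -35.804 km (keep extra digits for the depth step; rounded: 88.7, -35.8).
Then from the SEIS06 sphere: z² = 207.51² − (x + 68.2)² − (y − 95.6)² with x = 88.705, y = -35.804, so z ≈ 34.267 ≈ 34.3 km.

34.3 km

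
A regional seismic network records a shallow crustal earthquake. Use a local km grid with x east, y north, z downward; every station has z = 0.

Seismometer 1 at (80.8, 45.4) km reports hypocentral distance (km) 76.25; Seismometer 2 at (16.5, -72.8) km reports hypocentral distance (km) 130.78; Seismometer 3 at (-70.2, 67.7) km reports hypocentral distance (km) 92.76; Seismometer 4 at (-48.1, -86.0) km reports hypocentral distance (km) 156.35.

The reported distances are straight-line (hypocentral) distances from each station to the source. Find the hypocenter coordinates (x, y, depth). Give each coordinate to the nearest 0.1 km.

Each station gives a sphere (x−x_i)² + (y−y_i)² + z² = d_i² (stations at z=0).
Subtracting the Seismometer 1 sphere from Seismometer 2 and Seismometer 3: z² cancels, leaving linear equations in x and y:
-128.6 x − 236.4 y = -14307.06
-302.0 x + 44.6 y = -1868.83
Solving: x ≈ 14.001, y ≈ 52.904 km (keep extra digits for the depth step; rounded: 14.0, 52.9).
Then from the Seismometer 1 sphere: z² = 76.25² − (x − 80.8)² − (y − 45.4)² with x = 14.001, y = 52.904, so z ≈ 35.995 ≈ 36.0 km.
Check against Seismometer 4 (with the unrounded solution): distance 156.35 ≈ 156.35 km. ✓

(14.0, 52.9, 36.0)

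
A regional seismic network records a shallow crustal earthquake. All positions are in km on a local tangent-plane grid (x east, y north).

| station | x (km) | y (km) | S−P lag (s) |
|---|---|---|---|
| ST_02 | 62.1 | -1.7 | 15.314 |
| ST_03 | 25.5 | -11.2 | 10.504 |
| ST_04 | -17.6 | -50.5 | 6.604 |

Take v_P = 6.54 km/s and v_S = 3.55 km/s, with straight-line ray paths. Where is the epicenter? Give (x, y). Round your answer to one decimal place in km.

-55.9 km east, -16.4 km north

Distance from S−P lag: d = Δt · v_P v_S / (v_P − v_S) = Δt · (6.54·3.55)/(6.54−3.55) ≈ 7.7649·Δt.
So d_ST_02 = 118.91, d_ST_03 = 81.56, d_ST_04 = 51.28 km.
Circle about each station: (x − 62.1)² + (y + 1.7)² = 118.91²; (x − 25.5)² + (y + 11.2)² = 81.56²; (x + 17.6)² + (y + 50.5)² = 51.28².
Subtracting the ST_02 equation from the ST_03 and ST_04 equations removes the quadratic terms:
-73.2 x − 19.0 y = 4403.94
-159.4 x − 97.6 y = 10510.66
Solving the 2×2 system: x ≈ -55.9, y ≈ -16.4 km.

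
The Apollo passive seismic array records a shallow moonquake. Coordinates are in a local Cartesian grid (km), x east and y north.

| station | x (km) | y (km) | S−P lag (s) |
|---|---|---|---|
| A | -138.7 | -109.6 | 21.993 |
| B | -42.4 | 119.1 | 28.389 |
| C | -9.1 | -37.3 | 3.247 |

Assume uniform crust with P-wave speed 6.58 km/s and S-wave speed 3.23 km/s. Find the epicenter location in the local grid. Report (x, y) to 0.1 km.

Distance from S−P lag: d = Δt · v_P v_S / (v_P − v_S) = Δt · (6.58·3.23)/(6.58−3.23) ≈ 6.3443·Δt.
So d_A = 139.53, d_B = 180.11, d_C = 20.60 km.
Circle about each station: (x + 138.7)² + (y + 109.6)² = 139.53²; (x + 42.4)² + (y − 119.1)² = 180.11²; (x + 9.1)² + (y + 37.3)² = 20.60².
Subtracting the A equation from the B and C equations removes the quadratic terms:
192.6 x + 457.4 y = -28238.27
259.2 x + 144.6 y = -10731.49
Solving the 2×2 system: x ≈ -9.1, y ≈ -57.9 km.

(-9.1, -57.9)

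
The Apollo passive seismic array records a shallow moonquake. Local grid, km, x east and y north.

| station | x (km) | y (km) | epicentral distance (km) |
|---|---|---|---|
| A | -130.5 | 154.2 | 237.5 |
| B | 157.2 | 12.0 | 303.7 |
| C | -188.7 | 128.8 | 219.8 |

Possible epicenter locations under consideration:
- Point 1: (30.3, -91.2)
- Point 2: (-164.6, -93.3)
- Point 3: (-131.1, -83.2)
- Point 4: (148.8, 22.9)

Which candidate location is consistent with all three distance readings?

Point 3

For each candidate, compare |candidate − station| to the reported distance:
Point 1: residuals A 55.9, B 140.1, C 90.6 → max 140.1 km
Point 2: residuals A 12.3, B 34.9, C 3.6 → max 34.9 km
Point 3: residuals A 0.1, B 0.1, C 0.1 → max 0.1 km
Point 4: residuals A 71.1, B 289.9, C 133.9 → max 289.9 km
Only Point 3 has all residuals ≈ 0.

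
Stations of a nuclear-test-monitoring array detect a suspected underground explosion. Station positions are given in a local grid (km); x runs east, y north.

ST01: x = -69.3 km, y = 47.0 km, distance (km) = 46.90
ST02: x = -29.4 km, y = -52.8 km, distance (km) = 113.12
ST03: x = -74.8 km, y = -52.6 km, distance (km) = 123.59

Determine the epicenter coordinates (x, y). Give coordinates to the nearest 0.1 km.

(-24.3, 60.2)

Circle about each station: (x + 69.3)² + (y − 47.0)² = 46.90²; (x + 29.4)² + (y + 52.8)² = 113.12²; (x + 74.8)² + (y + 52.6)² = 123.59².
Subtracting the ST01 equation from the ST02 and ST03 equations removes the quadratic terms:
79.8 x − 199.6 y = -13955.81
-11.0 x − 199.2 y = -11724.57
Solving the 2×2 system: x ≈ -24.3, y ≈ 60.2 km.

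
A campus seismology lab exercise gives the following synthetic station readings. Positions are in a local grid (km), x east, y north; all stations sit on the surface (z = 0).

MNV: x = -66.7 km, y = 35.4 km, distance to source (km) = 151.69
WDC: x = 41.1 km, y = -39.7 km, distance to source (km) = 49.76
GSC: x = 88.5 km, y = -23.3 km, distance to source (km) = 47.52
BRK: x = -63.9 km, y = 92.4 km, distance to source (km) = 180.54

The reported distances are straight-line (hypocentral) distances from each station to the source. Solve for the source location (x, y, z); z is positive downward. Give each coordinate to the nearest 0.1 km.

Each station gives a sphere (x−x_i)² + (y−y_i)² + z² = d_i² (stations at z=0).
Subtracting the MNV sphere from WDC and GSC: z² cancels, leaving linear equations in x and y:
215.6 x − 150.2 y = 18097.05
310.4 x − 117.4 y = 23424.80
Solving: x ≈ 65.404, y ≈ -26.604 km (keep extra digits for the depth step; rounded: 65.4, -26.6).
Then from the MNV sphere: z² = 151.69² − (x + 66.7)² − (y − 35.4)² with x = 65.404, y = -26.604, so z ≈ 41.399 ≈ 41.4 km.

x ≈ 65.4 km, y ≈ -26.6 km, depth ≈ 41.4 km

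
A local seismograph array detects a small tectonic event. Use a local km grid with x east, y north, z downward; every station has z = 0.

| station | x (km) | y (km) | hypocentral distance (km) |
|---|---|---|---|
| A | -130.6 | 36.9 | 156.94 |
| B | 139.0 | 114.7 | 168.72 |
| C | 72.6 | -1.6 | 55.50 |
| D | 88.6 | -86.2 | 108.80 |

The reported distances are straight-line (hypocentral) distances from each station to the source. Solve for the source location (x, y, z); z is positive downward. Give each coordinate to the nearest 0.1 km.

Each station gives a sphere (x−x_i)² + (y−y_i)² + z² = d_i² (stations at z=0).
Subtracting the A sphere from B and C: z² cancels, leaving linear equations in x and y:
539.2 x + 155.6 y = 10222.85
406.4 x − 77.0 y = 8405.26
Solving: x ≈ 19.999, y ≈ -3.604 km (keep extra digits for the depth step; rounded: 20.0, -3.6).
Then from the A sphere: z² = 156.94² − (x + 130.6)² − (y − 36.9)² with x = 19.999, y = -3.604, so z ≈ 17.593 ≈ 17.6 km.

(20.0, -3.6, 17.6)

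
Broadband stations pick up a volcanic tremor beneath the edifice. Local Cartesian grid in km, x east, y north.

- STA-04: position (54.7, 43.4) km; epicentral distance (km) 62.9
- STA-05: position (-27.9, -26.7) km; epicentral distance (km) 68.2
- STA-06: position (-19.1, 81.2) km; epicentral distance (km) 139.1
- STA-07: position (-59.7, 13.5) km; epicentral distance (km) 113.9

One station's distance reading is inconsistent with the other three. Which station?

Solve using three stations at a time. Using STA-05, STA-06, STA-07 (subtract circle equations pairwise → linear system) gives (x, y) ≈ (37.5, -45.8).
Distances from that point to each station vs reported:
  STA-04: calculated 90.9 vs reported 62.9 → residual 28.0 km
  STA-05: calculated 68.1 vs reported 68.2 → residual 0.1 km
  STA-06: calculated 139.1 vs reported 139.1 → residual 0.0 km
  STA-07: calculated 113.8 vs reported 113.9 → residual 0.1 km
STA-05, STA-06, STA-07 are mutually consistent (residuals ≈ 0); STA-04 is off by 28.0 km.

STA-04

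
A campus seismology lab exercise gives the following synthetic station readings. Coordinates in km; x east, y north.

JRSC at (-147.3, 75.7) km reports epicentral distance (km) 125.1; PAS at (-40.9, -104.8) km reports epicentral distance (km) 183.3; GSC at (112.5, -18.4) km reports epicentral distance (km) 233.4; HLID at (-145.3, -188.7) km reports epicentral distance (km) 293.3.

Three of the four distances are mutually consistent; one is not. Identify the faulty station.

GSC

Solve using three stations at a time. Using JRSC, PAS, HLID (subtract circle equations pairwise → linear system) gives (x, y) ≈ (-22.3, 77.5).
Distances from that point to each station vs reported:
  JRSC: calculated 125.1 vs reported 125.1 → residual 0.0 km
  PAS: calculated 183.3 vs reported 183.3 → residual 0.0 km
  GSC: calculated 165.4 vs reported 233.4 → residual 68.0 km
  HLID: calculated 293.3 vs reported 293.3 → residual 0.0 km
JRSC, PAS, HLID are mutually consistent (residuals ≈ 0); GSC is off by 68.0 km.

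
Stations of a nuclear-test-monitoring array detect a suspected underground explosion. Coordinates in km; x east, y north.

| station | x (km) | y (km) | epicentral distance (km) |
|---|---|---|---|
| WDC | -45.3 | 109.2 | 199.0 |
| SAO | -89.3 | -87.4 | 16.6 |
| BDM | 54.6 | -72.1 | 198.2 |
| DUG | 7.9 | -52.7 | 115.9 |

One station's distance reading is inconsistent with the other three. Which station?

Solve using three stations at a time. Using WDC, SAO, DUG (subtract circle equations pairwise → linear system) gives (x, y) ≈ (-104.6, -80.8).
Distances from that point to each station vs reported:
  WDC: calculated 199.0 vs reported 199.0 → residual 0.0 km
  SAO: calculated 16.6 vs reported 16.6 → residual 0.0 km
  BDM: calculated 159.4 vs reported 198.2 → residual 38.8 km
  DUG: calculated 115.9 vs reported 115.9 → residual 0.0 km
WDC, SAO, DUG are mutually consistent (residuals ≈ 0); BDM is off by 38.8 km.

BDM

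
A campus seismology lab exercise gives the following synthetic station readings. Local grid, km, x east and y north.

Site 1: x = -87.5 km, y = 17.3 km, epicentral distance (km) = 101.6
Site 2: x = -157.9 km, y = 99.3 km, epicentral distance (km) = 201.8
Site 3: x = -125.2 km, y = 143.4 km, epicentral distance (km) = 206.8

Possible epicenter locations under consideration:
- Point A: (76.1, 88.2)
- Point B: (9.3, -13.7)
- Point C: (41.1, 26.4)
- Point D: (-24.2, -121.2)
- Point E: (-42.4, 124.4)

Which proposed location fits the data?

For each candidate, compare |candidate − station| to the reported distance:
Point A: residuals Site 1 76.7, Site 2 32.5, Site 3 1.9 → max 76.7 km
Point B: residuals Site 1 0.0, Site 2 0.0, Site 3 0.0 → max 0.0 km
Point C: residuals Site 1 27.3, Site 2 10.1, Site 3 3.5 → max 27.3 km
Point D: residuals Site 1 50.7, Site 2 56.1, Site 3 76.4 → max 76.4 km
Point E: residuals Site 1 14.6, Site 2 83.6, Site 3 121.8 → max 121.8 km
Only Point B has all residuals ≈ 0.

Point B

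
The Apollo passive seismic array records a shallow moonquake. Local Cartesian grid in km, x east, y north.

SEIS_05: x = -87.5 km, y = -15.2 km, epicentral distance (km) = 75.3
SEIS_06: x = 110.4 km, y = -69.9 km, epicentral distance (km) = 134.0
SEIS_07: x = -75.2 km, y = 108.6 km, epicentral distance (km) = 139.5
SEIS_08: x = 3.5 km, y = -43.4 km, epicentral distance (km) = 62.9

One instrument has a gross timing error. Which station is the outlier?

Solve using three stations at a time. Using SEIS_05, SEIS_06, SEIS_07 (subtract circle equations pairwise → linear system) gives (x, y) ≈ (-12.2, -15.9).
Distances from that point to each station vs reported:
  SEIS_05: calculated 75.3 vs reported 75.3 → residual 0.0 km
  SEIS_06: calculated 134.0 vs reported 134.0 → residual 0.0 km
  SEIS_07: calculated 139.5 vs reported 139.5 → residual 0.0 km
  SEIS_08: calculated 31.7 vs reported 62.9 → residual 31.2 km
SEIS_05, SEIS_06, SEIS_07 are mutually consistent (residuals ≈ 0); SEIS_08 is off by 31.2 km.

SEIS_08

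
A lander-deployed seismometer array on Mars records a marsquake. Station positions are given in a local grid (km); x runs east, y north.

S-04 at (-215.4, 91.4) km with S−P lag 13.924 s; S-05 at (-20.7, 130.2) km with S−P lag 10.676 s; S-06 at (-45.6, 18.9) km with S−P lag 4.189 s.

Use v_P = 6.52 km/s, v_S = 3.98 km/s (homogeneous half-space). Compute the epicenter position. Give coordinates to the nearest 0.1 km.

Distance from S−P lag: d = Δt · v_P v_S / (v_P − v_S) = Δt · (6.52·3.98)/(6.52−3.98) ≈ 10.2164·Δt.
So d_S-04 = 142.25, d_S-05 = 109.07, d_S-06 = 42.80 km.
Circle about each station: (x + 215.4)² + (y − 91.4)² = 142.25²; (x + 20.7)² + (y − 130.2)² = 109.07²; (x + 45.6)² + (y − 18.9)² = 42.80².
Subtracting pairs of circle equations eliminates x²+y² and gives linear equations (the radical axes):
389.4 x + 77.6 y = -29031.79
339.6 x − 145.0 y = -33911.33
Solving the 2×2 system: x ≈ -82.6, y ≈ 40.4 km.
Check against S-04 (with the unrounded x, y): √((x + 215.4)²+(y − 91.4)²) = 142.25 ≈ 142.25 km. ✓

-82.6 km east, 40.4 km north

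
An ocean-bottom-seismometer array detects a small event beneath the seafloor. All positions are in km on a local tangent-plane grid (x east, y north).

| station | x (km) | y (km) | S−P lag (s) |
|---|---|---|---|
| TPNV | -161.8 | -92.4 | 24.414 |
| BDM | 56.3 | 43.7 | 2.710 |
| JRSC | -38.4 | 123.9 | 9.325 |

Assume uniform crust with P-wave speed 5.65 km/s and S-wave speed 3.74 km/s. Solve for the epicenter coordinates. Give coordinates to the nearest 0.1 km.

Distance from S−P lag: d = Δt · v_P v_S / (v_P − v_S) = Δt · (5.65·3.74)/(5.65−3.74) ≈ 11.0634·Δt.
So d_TPNV = 270.10, d_BDM = 29.98, d_JRSC = 103.17 km.
Circle about each station: (x + 161.8)² + (y + 92.4)² = 270.10²; (x − 56.3)² + (y − 43.7)² = 29.98²; (x + 38.4)² + (y − 123.9)² = 103.17².
Subtracting the TPNV equation from the BDM and JRSC equations removes the quadratic terms:
436.2 x + 272.2 y = 42417.59
246.8 x + 432.6 y = 44418.73
Solving the 2×2 system: x ≈ 51.5, y ≈ 73.3 km.
Check against TPNV (with the unrounded x, y): √((x + 161.8)²+(y + 92.4)²) = 270.10 ≈ 270.10 km. ✓

51.5 km east, 73.3 km north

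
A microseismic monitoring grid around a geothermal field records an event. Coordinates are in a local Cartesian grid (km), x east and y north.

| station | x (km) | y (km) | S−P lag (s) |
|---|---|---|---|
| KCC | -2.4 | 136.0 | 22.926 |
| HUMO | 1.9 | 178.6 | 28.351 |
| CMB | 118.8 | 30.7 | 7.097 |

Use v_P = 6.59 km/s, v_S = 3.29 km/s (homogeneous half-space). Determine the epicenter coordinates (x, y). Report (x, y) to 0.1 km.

Distance from S−P lag: d = Δt · v_P v_S / (v_P − v_S) = Δt · (6.59·3.29)/(6.59−3.29) ≈ 6.5700·Δt.
So d_KCC = 150.62, d_HUMO = 186.27, d_CMB = 46.63 km.
Circle about each station: (x + 2.4)² + (y − 136.0)² = 150.62²; (x − 1.9)² + (y − 178.6)² = 186.27²; (x − 118.8)² + (y − 30.7)² = 46.63².
Subtracting pairs of circle equations eliminates x²+y² and gives linear equations (the radical axes):
8.6 x + 85.2 y = 1389.68
242.4 x − 210.6 y = 17066.20
Solving the 2×2 system: x ≈ 77.8, y ≈ 8.5 km.
Check against KCC (with the unrounded x, y): √((x + 2.4)²+(y − 136.0)²) = 150.64 ≈ 150.62 km. ✓

(77.8, 8.5)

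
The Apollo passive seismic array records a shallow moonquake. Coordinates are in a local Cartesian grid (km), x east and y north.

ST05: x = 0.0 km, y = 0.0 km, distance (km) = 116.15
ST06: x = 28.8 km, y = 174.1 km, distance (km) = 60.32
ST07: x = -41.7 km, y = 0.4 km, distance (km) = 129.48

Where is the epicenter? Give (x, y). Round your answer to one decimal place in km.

Circle about each station: x² + y² = 116.15²; (x − 28.8)² + (y − 174.1)² = 60.32²; (x + 41.7)² + (y − 0.4)² = 129.48².
Subtracting pairs of circle equations eliminates x²+y² and gives linear equations (the radical axes):
57.6 x + 348.2 y = 40992.57
-83.4 x + 0.8 y = -1535.20
Solving the 2×2 system: x ≈ 19.5, y ≈ 114.5 km.

(19.5, 114.5)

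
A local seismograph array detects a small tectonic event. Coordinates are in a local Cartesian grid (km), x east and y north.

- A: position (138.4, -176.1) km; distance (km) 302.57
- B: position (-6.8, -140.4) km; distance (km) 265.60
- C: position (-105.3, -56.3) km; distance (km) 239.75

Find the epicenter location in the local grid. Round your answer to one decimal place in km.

(61.0, 116.4)

Circle about each station: (x − 138.4)² + (y + 176.1)² = 302.57²; (x + 6.8)² + (y + 140.4)² = 265.60²; (x + 105.3)² + (y + 56.3)² = 239.75².
Subtracting pairs of circle equations eliminates x²+y² and gives linear equations (the radical axes):
-290.4 x + 71.4 y = -9402.13
-487.4 x + 239.6 y = -1839.45
Solving the 2×2 system: x ≈ 61.0, y ≈ 116.4 km.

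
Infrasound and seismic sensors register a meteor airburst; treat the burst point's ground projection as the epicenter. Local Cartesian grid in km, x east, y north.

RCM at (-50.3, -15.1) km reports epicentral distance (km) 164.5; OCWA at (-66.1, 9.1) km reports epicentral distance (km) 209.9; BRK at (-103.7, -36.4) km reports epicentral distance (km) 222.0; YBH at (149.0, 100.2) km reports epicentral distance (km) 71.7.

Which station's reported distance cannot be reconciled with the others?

OCWA

Solve using three stations at a time. Using RCM, BRK, YBH (subtract circle equations pairwise → linear system) gives (x, y) ≈ (102.7, 45.3).
Distances from that point to each station vs reported:
  RCM: calculated 164.5 vs reported 164.5 → residual 0.0 km
  OCWA: calculated 172.7 vs reported 209.9 → residual 37.2 km
  BRK: calculated 222.0 vs reported 222.0 → residual 0.0 km
  YBH: calculated 71.8 vs reported 71.7 → residual 0.1 km
RCM, BRK, YBH are mutually consistent (residuals ≈ 0); OCWA is off by 37.2 km.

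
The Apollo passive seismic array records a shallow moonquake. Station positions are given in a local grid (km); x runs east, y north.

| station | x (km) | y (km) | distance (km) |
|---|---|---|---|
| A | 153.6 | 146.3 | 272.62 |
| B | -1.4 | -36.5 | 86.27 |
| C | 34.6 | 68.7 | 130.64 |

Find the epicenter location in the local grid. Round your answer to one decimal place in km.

Circle about each station: (x − 153.6)² + (y − 146.3)² = 272.62²; (x + 1.4)² + (y + 36.5)² = 86.27²; (x − 34.6)² + (y − 68.7)² = 130.64².
Subtracting the A equation from the B and C equations removes the quadratic terms:
-310.0 x − 365.6 y = 23216.71
-238.0 x − 155.2 y = 18175.05
Solving the 2×2 system: x ≈ -78.2, y ≈ 2.8 km.
Check against A (with the unrounded x, y): √((x − 153.6)²+(y − 146.3)²) = 272.62 ≈ 272.62 km. ✓

(-78.2, 2.8)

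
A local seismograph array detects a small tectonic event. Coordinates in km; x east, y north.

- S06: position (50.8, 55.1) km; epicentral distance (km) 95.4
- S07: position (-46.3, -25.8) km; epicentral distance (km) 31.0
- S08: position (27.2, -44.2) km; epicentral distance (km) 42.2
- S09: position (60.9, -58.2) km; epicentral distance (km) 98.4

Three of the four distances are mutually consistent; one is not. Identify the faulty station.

Solve using three stations at a time. Using S06, S07, S09 (subtract circle equations pairwise → linear system) gives (x, y) ≈ (-22.5, -6.0).
Distances from that point to each station vs reported:
  S06: calculated 95.4 vs reported 95.4 → residual 0.0 km
  S07: calculated 31.0 vs reported 31.0 → residual 0.0 km
  S08: calculated 62.7 vs reported 42.2 → residual 20.5 km
  S09: calculated 98.4 vs reported 98.4 → residual 0.0 km
S06, S07, S09 are mutually consistent (residuals ≈ 0); S08 is off by 20.5 km.

S08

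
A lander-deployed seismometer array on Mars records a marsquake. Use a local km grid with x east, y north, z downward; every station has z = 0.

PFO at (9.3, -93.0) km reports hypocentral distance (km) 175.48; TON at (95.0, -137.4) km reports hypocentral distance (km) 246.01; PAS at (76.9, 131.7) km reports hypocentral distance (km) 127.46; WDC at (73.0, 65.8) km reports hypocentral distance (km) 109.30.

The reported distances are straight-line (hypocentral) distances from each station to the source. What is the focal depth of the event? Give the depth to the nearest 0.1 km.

Each station gives a sphere (x−x_i)² + (y−y_i)² + z² = d_i² (stations at z=0).
Subtracting the PFO sphere from TON and PAS: z² cancels, leaving linear equations in x and y:
171.4 x − 88.8 y = -10559.42
135.2 x + 449.4 y = 29070.19
Solving: x ≈ -24.305, y ≈ 71.999 km (keep extra digits for the depth step; rounded: -24.3, 72.0).
Then from the PFO sphere: z² = 175.48² − (x − 9.3)² − (y + 93.0)² with x = -24.305, y = 71.999, so z ≈ 49.389 ≈ 49.4 km.
Check against WDC (with the unrounded solution): distance 109.30 ≈ 109.30 km. ✓

49.4 km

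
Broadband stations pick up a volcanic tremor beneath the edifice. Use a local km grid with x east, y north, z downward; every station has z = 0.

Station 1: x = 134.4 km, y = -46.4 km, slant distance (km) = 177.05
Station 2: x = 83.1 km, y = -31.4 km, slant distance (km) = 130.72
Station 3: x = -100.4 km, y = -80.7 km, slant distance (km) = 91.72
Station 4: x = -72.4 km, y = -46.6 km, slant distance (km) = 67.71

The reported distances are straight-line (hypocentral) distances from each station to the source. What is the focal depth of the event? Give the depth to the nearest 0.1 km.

Each station gives a sphere (x−x_i)² + (y−y_i)² + z² = d_i² (stations at z=0).
Subtracting the Station 1 sphere from Station 2 and Station 3: z² cancels, leaving linear equations in x and y:
-102.6 x + 30.0 y = 1934.23
-469.6 x − 68.6 y = 19310.47
Solving: x ≈ -33.702, y ≈ -50.787 km (keep extra digits for the depth step; rounded: -33.7, -50.8).
Then from the Station 1 sphere: z² = 177.05² − (x − 134.4)² − (y + 46.4)² with x = -33.702, y = -50.787, so z ≈ 55.400 ≈ 55.4 km.

depth ≈ 55.4 km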